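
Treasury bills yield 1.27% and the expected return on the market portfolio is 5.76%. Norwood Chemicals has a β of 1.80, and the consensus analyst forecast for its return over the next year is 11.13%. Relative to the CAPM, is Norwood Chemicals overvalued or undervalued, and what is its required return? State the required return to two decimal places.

MRP = 5.76% − 1.27% = 4.49%
Required return = R_f + β·MRP = 1.27% + 1.80 × 4.49% = 9.35%
Forecast 11.13% > required 9.35% → the stock plots above the SML → undervalued.

Undervalued; required return 9.35%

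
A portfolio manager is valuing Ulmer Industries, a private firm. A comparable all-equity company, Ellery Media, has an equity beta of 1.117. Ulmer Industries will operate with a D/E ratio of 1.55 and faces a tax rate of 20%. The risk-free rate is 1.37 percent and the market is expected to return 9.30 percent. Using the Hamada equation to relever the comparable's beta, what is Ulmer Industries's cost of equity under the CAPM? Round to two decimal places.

β_L = β_U × [1 + (1 − t)(D/E)] = 1.117 × [1 + (1 − 0.20) × 1.55]
    = 1.117 × [1 + 0.80 × 1.55] = 1.117 × 2.2400 = 2.5021
MRP = 9.30% − 1.37% = 7.93%
E(R) = R_f + β_L × MRP = 1.37% + 2.5021 × 7.93% = 21.21%

21.21%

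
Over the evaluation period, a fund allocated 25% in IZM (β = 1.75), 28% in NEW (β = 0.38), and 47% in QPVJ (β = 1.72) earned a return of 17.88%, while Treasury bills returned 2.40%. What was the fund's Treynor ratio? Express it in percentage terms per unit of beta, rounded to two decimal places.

β_P = 0.25×1.75 + 0.28×0.38 + 0.47×1.72 = 1.3523
Treynor = (R_P − R_f) / β_P = (17.88% − 2.40%) / 1.3523 = 15.48% / 1.3523 = 11.45%

11.45%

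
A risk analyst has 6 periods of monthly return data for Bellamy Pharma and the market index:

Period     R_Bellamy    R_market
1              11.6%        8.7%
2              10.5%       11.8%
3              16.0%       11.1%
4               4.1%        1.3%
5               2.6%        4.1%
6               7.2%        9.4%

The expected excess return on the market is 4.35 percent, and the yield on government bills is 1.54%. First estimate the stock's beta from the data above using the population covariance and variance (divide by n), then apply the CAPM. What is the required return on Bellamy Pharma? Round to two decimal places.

Mean R_i = (11.6 + 10.5 + 16.0 + 4.1 + 2.6 + 7.2) / 6 = 8.6667%
Mean R_m = (8.7 + 11.8 + 11.1 + 1.3 + 4.1 + 9.4) / 6 = 7.7333%
Σ(R_i − R̄_i)(R_m − R̄_m) = 83.9567  ⇒  Cov = 83.9567 / 6 = 13.9928
Σ(R_m − R̄_m)² = 86.1733  ⇒  Var(R_m) = 86.1733 / 6 = 14.3622
β = Cov / Var(R_m) = 13.9928 / 14.3622 = 0.9743
E(R) = R_f + β × MRP = 1.54% + 0.9743 × 4.35% = 5.78%

5.78%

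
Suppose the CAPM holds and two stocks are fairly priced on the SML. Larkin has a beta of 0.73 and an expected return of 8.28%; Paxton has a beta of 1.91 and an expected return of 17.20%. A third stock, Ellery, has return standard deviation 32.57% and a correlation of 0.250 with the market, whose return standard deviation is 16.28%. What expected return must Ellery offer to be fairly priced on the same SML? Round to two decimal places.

MRP = (17.20% − 8.28%) / (1.91 − 0.73) = 7.5593%
R_f = 8.28% − 0.73 × 7.5593% = 2.7617%
β_Ellery = ρ·σ_i/σ_m = 0.250 × 32.57 / 16.28 = 0.5002
E(R_Ellery) = R_f + β × MRP = 2.7617% + 0.5002 × 7.5593% = 6.54%

6.54%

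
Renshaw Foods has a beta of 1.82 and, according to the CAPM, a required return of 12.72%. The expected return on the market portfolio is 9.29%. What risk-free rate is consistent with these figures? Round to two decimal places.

E(R) = R_f + β(E(R_m) − R_f) = R_f(1 − β) + β·E(R_m)
12.72% = R_f × (1 − 1.82) + 1.82 × 9.29%
12.72% = R_f × -0.82 + 16.9078%
R_f = (12.72% − 16.9078%) / -0.82 = 5.11%

5.11%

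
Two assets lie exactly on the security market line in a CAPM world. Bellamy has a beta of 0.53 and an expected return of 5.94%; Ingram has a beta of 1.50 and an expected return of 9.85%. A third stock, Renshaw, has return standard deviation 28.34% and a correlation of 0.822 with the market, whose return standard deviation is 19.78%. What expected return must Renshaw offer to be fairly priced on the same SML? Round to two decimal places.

8.55%

MRP = (9.85% − 5.94%) / (1.50 − 0.53) = 4.0309%
R_f = 5.94% − 0.53 × 4.0309% = 3.8036%
β_Renshaw = ρ·σ_i/σ_m = 0.822 × 28.34 / 19.78 = 1.1777
E(R_Renshaw) = R_f + β × MRP = 3.8036% + 1.1777 × 4.0309% = 8.55%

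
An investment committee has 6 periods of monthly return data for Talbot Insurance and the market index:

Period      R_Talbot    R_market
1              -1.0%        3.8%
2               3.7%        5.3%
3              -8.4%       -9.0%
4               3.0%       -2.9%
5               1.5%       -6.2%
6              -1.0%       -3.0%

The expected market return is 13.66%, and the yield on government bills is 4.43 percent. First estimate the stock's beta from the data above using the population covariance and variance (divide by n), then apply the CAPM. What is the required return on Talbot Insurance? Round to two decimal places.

Mean R_i = (-1.0 + 3.7 − 8.4 + 3.0 + 1.5 − 1.0) / 6 = -0.3667%
Mean R_m = (3.8 + 5.3 − 9.0 − 2.9 − 6.2 − 3.0) / 6 = -2.0000%
Σ(R_i − R̄_i)(R_m − R̄_m) = 72.0100  ⇒  Cov = 72.0100 / 6 = 12.0017
Σ(R_m − R̄_m)² = 155.3800  ⇒  Var(R_m) = 155.3800 / 6 = 25.8967
β = Cov / Var(R_m) = 12.0017 / 25.8967 = 0.4634
MRP = 13.66% − 4.43% = 9.23%
E(R) = R_f + β × MRP = 4.43% + 0.4634 × 9.23% = 8.71%

8.71%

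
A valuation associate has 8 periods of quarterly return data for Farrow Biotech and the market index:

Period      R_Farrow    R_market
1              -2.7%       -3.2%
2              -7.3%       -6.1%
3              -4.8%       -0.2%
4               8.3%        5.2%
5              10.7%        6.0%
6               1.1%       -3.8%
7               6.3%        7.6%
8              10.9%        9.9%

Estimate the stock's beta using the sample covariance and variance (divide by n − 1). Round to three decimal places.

1.074

Mean R_i = (-2.7 − 7.3 − 4.8 + 8.3 + 10.7 + 1.1 + 6.3 + 10.9) / 8 = 2.8125%
Mean R_m = (-3.2 − 6.1 − 0.2 + 5.2 + 6.0 − 3.8 + 7.6 + 9.9) / 8 = 1.9250%
Σ(R_i − R̄_i)(R_m − R̄_m) = 269.7875  ⇒  Cov = 269.7875 / 7 = 38.5411
Σ(R_m − R̄_m)² = 251.0950  ⇒  Var(R_m) = 251.0950 / 7 = 35.8707
β = Cov / Var(R_m) = 38.5411 / 35.8707 = 1.0744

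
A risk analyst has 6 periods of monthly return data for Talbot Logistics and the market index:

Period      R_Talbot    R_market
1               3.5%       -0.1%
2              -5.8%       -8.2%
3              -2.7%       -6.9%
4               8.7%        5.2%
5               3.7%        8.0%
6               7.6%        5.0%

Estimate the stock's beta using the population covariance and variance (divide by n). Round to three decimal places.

Mean R_i = (3.5 − 5.8 − 2.7 + 8.7 + 3.7 + 7.6) / 6 = 2.5000%
Mean R_m = (-0.1 − 8.2 − 6.9 + 5.2 + 8.0 + 5.0) / 6 = 0.5000%
Σ(R_i − R̄_i)(R_m − R̄_m) = 171.1800  ⇒  Cov = 171.1800 / 6 = 28.5300
Σ(R_m − R̄_m)² = 229.4000  ⇒  Var(R_m) = 229.4000 / 6 = 38.2333
β = Cov / Var(R_m) = 28.5300 / 38.2333 = 0.7462

0.746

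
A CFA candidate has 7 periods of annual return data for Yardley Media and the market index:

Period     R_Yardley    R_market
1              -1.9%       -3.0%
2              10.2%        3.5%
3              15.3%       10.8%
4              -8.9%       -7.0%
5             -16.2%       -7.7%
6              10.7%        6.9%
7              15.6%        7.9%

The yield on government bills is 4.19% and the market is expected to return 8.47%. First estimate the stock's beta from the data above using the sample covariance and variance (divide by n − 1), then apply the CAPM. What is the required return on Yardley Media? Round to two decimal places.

11.17%

Mean R_i = (-1.9 + 10.2 + 15.3 − 8.9 − 16.2 + 10.7 + 15.6) / 7 = 3.5429%
Mean R_m = (-3.0 + 3.5 + 10.8 − 7.0 − 7.7 + 6.9 + 7.9) / 7 = 1.6286%
Σ(R_i − R̄_i)(R_m − R̄_m) = 550.3614  ⇒  Cov = 550.3614 / 6 = 91.7269
Σ(R_m − R̄_m)² = 337.6343  ⇒  Var(R_m) = 337.6343 / 6 = 56.2724
β = Cov / Var(R_m) = 91.7269 / 56.2724 = 1.6301
MRP = 8.47% − 4.19% = 4.28%
E(R) = R_f + β × MRP = 4.19% + 1.6301 × 4.28% = 11.17%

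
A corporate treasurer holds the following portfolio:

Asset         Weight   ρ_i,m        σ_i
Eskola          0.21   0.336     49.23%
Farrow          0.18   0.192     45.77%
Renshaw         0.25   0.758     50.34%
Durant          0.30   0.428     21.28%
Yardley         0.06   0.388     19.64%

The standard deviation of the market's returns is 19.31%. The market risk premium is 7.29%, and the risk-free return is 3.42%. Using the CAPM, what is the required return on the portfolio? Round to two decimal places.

β_Eskola = 0.336 × 49.23% / 19.31% = 0.8566
β_Farrow = 0.192 × 45.77% / 19.31% = 0.4551
β_Renshaw = 0.758 × 50.34% / 19.31% = 1.9761
β_Durant = 0.428 × 21.28% / 19.31% = 0.4717
β_Yardley = 0.388 × 19.64% / 19.31% = 0.3946
β_P = Σ w_i β_i = 0.21×0.8566 + 0.18×0.4551 + 0.25×1.9761 + 0.30×0.4717 + 0.06×0.3946 = 0.9210
E(R_P) = R_f + β_P × MRP = 3.42% + 0.9210 × 7.29% = 10.13%

10.13%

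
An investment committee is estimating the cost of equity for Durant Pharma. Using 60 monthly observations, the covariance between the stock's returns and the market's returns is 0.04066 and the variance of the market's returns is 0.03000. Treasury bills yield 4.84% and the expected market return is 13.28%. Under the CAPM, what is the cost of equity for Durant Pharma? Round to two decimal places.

β = Cov(R_i, R_m) / Var(R_m) = 0.04066 / 0.03000 = 1.3553
MRP = 13.28% − 4.84% = 8.44%
E(R) = R_f + β × MRP = 4.84% + 1.3553 × 8.44% = 16.28%

16.28%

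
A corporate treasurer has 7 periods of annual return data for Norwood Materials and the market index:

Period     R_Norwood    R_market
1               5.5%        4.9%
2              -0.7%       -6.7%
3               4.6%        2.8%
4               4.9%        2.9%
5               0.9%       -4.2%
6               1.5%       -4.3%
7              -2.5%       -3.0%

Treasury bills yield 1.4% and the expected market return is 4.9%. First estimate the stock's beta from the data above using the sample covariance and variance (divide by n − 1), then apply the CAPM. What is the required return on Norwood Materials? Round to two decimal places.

Mean R_i = (5.5 − 0.7 + 4.6 + 4.9 + 0.9 + 1.5 − 2.5) / 7 = 2.0286%
Mean R_m = (4.9 − 6.7 + 2.8 + 2.9 − 4.2 − 4.3 − 3.0) / 7 = -1.0857%
Σ(R_i − R̄_i)(R_m − R̄_m) = 71.4171  ⇒  Cov = 71.4171 / 6 = 11.9029
Σ(R_m − R̄_m)² = 122.0286  ⇒  Var(R_m) = 122.0286 / 6 = 20.3381
β = Cov / Var(R_m) = 11.9029 / 20.3381 = 0.5853
MRP = 4.9% − 1.4% = 3.50%
E(R) = R_f + β × MRP = 1.4% + 0.5853 × 3.5% = 3.45%

3.45%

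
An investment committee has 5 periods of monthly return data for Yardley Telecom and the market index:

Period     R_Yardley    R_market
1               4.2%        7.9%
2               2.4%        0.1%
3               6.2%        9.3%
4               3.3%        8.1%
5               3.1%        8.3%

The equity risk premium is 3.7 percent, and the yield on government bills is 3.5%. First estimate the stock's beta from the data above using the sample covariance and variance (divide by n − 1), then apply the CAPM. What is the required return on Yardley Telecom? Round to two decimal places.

4.43%

Mean R_i = (4.2 + 2.4 + 6.2 + 3.3 + 3.1) / 5 = 3.8400%
Mean R_m = (7.9 + 0.1 + 9.3 + 8.1 + 8.3) / 5 = 6.7400%
Σ(R_i − R̄_i)(R_m − R̄_m) = 14.1320  ⇒  Cov = 14.1320 / 4 = 3.5330
Σ(R_m − R̄_m)² = 56.2720  ⇒  Var(R_m) = 56.2720 / 4 = 14.0680
β = Cov / Var(R_m) = 3.5330 / 14.0680 = 0.2511
E(R) = R_f + β × MRP = 3.5% + 0.2511 × 3.7% = 4.43%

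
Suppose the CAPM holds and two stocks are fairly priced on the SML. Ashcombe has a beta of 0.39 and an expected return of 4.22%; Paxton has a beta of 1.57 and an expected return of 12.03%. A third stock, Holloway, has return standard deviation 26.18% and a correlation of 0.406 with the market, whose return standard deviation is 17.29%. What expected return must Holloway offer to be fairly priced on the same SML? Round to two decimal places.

MRP = (12.03% − 4.22%) / (1.57 − 0.39) = 6.6186%
R_f = 4.22% − 0.39 × 6.6186% = 1.6387%
β_Holloway = ρ·σ_i/σ_m = 0.406 × 26.18 / 17.29 = 0.6148
E(R_Holloway) = R_f + β × MRP = 1.6387% + 0.6148 × 6.6186% = 5.71%

5.71%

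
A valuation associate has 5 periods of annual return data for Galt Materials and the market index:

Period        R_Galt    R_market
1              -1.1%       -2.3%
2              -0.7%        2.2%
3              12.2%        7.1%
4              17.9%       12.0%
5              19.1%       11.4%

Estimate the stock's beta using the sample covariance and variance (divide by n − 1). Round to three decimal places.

1.550

Mean R_i = (-1.1 − 0.7 + 12.2 + 17.9 + 19.1) / 5 = 9.4800%
Mean R_m = (-2.3 + 2.2 + 7.1 + 12.0 + 11.4) / 5 = 6.0800%
Σ(R_i − R̄_i)(R_m − R̄_m) = 231.9580  ⇒  Cov = 231.9580 / 4 = 57.9895
Σ(R_m − R̄_m)² = 149.6680  ⇒  Var(R_m) = 149.6680 / 4 = 37.4170
β = Cov / Var(R_m) = 57.9895 / 37.4170 = 1.5498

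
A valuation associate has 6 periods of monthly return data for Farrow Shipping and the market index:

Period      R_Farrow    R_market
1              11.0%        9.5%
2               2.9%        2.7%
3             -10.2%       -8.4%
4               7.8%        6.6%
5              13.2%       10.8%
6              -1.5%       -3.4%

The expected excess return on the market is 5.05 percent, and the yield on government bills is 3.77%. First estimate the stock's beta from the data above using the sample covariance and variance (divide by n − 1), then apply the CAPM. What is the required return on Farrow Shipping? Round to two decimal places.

Mean R_i = (11.0 + 2.9 − 10.2 + 7.8 + 13.2 − 1.5) / 6 = 3.8667%
Mean R_m = (9.5 + 2.7 − 8.4 + 6.6 + 10.8 − 3.4) / 6 = 2.9667%
Σ(R_i − R̄_i)(R_m − R̄_m) = 328.3233  ⇒  Cov = 328.3233 / 5 = 65.6647
Σ(R_m − R̄_m)² = 287.0533  ⇒  Var(R_m) = 287.0533 / 5 = 57.4107
β = Cov / Var(R_m) = 65.6647 / 57.4107 = 1.1438
E(R) = R_f + β × MRP = 3.77% + 1.1438 × 5.05% = 9.55%

9.55%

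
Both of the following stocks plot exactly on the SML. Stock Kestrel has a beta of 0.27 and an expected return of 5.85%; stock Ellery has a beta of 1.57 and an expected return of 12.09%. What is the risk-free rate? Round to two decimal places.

Both satisfy E(R) = R_f + β·MRP, so the slope of the SML is
MRP = (12.09% − 5.85%) / (1.57 − 0.27) = 6.24% / 1.30 = 4.8000%
R_f = E(R_Kestrel) − β_Kestrel·MRP = 5.85% − 0.27 × 4.8000% = 4.5540%

4.55%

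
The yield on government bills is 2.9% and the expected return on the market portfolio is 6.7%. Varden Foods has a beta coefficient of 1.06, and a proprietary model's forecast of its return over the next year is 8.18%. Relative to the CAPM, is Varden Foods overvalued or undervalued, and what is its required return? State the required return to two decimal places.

MRP = 6.7% − 2.9% = 3.80%
Required return = R_f + β·MRP = 2.9% + 1.06 × 3.8% = 6.93%
Forecast 8.18% > required 6.93% → the stock plots above the SML → undervalued.

Undervalued; required return 6.93%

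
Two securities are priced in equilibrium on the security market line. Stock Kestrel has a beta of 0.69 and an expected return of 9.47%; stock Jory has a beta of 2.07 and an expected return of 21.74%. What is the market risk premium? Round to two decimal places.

Both satisfy E(R) = R_f + β·MRP, so the slope of the SML is
MRP = (21.74% − 9.47%) / (2.07 − 0.69) = 12.27% / 1.38 = 8.8913%

8.89%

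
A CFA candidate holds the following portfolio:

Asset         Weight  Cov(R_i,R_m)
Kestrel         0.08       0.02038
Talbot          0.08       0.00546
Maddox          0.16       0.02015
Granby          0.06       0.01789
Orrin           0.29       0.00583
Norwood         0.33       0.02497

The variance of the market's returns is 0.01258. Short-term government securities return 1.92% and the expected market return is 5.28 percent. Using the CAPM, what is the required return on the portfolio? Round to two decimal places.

β_Kestrel = 0.02038 / 0.01258 = 1.6200
β_Talbot = 0.00546 / 0.01258 = 0.4340
β_Maddox = 0.02015 / 0.01258 = 1.6017
β_Granby = 0.01789 / 0.01258 = 1.4221
β_Orrin = 0.00583 / 0.01258 = 0.4634
β_Norwood = 0.02497 / 0.01258 = 1.9849
β_P = Σ w_i β_i = 0.08×1.6200 + 0.08×0.4340 + 0.16×1.6017 + 0.06×1.4221 + 0.29×0.4634 + 0.33×1.9849 = 1.2953
MRP = 5.28% − 1.92% = 3.36%
E(R_P) = R_f + β_P × MRP = 1.92% + 1.2953 × 3.36% = 6.27%

6.27%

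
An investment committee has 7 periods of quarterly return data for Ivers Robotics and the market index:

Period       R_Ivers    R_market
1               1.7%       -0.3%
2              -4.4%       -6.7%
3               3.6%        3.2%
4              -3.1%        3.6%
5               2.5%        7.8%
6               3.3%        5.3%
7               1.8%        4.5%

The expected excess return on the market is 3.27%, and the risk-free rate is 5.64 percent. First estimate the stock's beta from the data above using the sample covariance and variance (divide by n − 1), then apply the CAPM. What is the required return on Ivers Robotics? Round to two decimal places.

7.13%

Mean R_i = (1.7 − 4.4 + 3.6 − 3.1 + 2.5 + 3.3 + 1.8) / 7 = 0.7714%
Mean R_m = (-0.3 − 6.7 + 3.2 + 3.6 + 7.8 + 5.3 + 4.5) / 7 = 2.4857%
Σ(R_i − R̄_i)(R_m − R̄_m) = 60.9971  ⇒  Cov = 60.9971 / 6 = 10.1662
Σ(R_m − R̄_m)² = 134.1086  ⇒  Var(R_m) = 134.1086 / 6 = 22.3514
β = Cov / Var(R_m) = 10.1662 / 22.3514 = 0.4548
E(R) = R_f + β × MRP = 5.64% + 0.4548 × 3.27% = 7.13%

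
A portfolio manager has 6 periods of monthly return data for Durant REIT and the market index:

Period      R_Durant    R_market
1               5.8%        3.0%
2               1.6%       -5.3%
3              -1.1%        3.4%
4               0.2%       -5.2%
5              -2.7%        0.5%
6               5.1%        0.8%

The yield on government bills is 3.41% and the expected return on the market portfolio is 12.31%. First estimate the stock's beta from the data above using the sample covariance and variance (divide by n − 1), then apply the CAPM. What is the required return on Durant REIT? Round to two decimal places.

4.71%

Mean R_i = (5.8 + 1.6 − 1.1 + 0.2 − 2.7 + 5.1) / 6 = 1.4833%
Mean R_m = (3.0 − 5.3 + 3.4 − 5.2 + 0.5 + 0.8) / 6 = -0.4667%
Σ(R_i − R̄_i)(R_m − R̄_m) = 11.0233  ⇒  Cov = 11.0233 / 5 = 2.2047
Σ(R_m − R̄_m)² = 75.2733  ⇒  Var(R_m) = 75.2733 / 5 = 15.0547
β = Cov / Var(R_m) = 2.2047 / 15.0547 = 0.1464
MRP = 12.31% − 3.41% = 8.90%
E(R) = R_f + β × MRP = 3.41% + 0.1464 × 8.90% = 4.71%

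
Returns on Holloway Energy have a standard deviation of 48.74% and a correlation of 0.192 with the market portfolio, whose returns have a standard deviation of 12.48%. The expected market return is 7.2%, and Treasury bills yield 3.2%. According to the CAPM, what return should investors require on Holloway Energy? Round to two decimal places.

β = ρ × σ_i / σ_m = 0.192 × 48.74% / 12.48% = 0.7498
MRP = 7.2% − 3.2% = 4.00%
E(R) = 3.2% + 0.7498 × 4.0% = 6.20%

6.20%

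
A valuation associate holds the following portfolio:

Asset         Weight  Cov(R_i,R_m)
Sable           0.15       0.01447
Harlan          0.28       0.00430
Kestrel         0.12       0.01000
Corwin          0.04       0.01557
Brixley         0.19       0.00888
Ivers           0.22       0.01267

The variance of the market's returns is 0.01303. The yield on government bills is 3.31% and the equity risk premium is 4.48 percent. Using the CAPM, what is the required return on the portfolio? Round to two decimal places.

6.64%

β_Sable = 0.01447 / 0.01303 = 1.1105
β_Harlan = 0.00430 / 0.01303 = 0.3300
β_Kestrel = 0.01000 / 0.01303 = 0.7675
β_Corwin = 0.01557 / 0.01303 = 1.1949
β_Brixley = 0.00888 / 0.01303 = 0.6815
β_Ivers = 0.01267 / 0.01303 = 0.9724
β_P = Σ w_i β_i = 0.15×1.1105 + 0.28×0.3300 + 0.12×0.7675 + 0.04×1.1949 + 0.19×0.6815 + 0.22×0.9724 = 0.7423
E(R_P) = R_f + β_P × MRP = 3.31% + 0.7423 × 4.48% = 6.64%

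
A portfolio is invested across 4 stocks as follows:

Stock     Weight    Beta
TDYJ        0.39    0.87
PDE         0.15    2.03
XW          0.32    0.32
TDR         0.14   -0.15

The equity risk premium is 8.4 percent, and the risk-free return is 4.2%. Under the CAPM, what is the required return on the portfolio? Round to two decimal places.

10.29%

β_P = Σ w_i β_i = 0.39×0.87 + 0.15×2.03 + 0.32×0.32 + 0.14×-0.15 = 0.7252
E(R_P) = R_f + β_P × MRP = 4.2% + 0.7252 × 8.4% = 10.29%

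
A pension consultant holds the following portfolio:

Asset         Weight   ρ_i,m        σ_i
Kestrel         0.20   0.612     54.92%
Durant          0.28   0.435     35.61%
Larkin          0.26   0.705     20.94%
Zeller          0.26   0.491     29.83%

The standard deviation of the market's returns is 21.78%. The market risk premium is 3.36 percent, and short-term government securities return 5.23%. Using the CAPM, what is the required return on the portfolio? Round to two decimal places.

8.12%

β_Kestrel = 0.612 × 54.92% / 21.78% = 1.5432
β_Durant = 0.435 × 35.61% / 21.78% = 0.7112
β_Larkin = 0.705 × 20.94% / 21.78% = 0.6778
β_Zeller = 0.491 × 29.83% / 21.78% = 0.6725
β_P = Σ w_i β_i = 0.20×1.5432 + 0.28×0.7112 + 0.26×0.6778 + 0.26×0.6725 = 0.8589
E(R_P) = R_f + β_P × MRP = 5.23% + 0.8589 × 3.36% = 8.12%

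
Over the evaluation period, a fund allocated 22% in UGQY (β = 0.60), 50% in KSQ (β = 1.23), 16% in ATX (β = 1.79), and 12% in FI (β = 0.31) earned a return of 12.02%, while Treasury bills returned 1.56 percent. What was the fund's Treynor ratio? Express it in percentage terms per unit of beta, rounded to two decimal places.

9.77%

β_P = 0.22×0.60 + 0.50×1.23 + 0.16×1.79 + 0.12×0.31 = 1.0706
Treynor = (R_P − R_f) / β_P = (12.02% − 1.56%) / 1.0706 = 10.46% / 1.0706 = 9.77%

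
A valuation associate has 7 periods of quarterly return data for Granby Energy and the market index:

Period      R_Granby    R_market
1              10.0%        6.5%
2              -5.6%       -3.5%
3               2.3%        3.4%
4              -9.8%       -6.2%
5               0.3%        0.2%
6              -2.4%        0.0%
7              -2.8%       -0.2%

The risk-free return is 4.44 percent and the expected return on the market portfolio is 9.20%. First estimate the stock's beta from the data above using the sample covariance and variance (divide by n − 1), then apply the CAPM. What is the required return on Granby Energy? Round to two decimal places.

11.45%

Mean R_i = (10.0 − 5.6 + 2.3 − 9.8 + 0.3 − 2.4 − 2.8) / 7 = -1.1429%
Mean R_m = (6.5 − 3.5 + 3.4 − 6.2 + 0.2 + 0.0 − 0.2) / 7 = 0.0286%
Σ(R_i − R̄_i)(R_m − R̄_m) = 154.0286  ⇒  Cov = 154.0286 / 6 = 25.6714
Σ(R_m − R̄_m)² = 104.5743  ⇒  Var(R_m) = 104.5743 / 6 = 17.4291
β = Cov / Var(R_m) = 25.6714 / 17.4291 = 1.4729
MRP = 9.20% − 4.44% = 4.76%
E(R) = R_f + β × MRP = 4.44% + 1.4729 × 4.76% = 11.45%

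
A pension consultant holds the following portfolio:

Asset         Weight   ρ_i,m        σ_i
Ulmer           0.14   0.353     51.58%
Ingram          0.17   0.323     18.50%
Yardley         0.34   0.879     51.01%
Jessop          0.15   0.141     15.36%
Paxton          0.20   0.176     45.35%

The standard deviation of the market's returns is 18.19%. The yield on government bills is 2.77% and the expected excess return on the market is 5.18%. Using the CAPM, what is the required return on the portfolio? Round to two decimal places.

β_Ulmer = 0.353 × 51.58% / 18.19% = 1.0010
β_Ingram = 0.323 × 18.50% / 18.19% = 0.3285
β_Yardley = 0.879 × 51.01% / 18.19% = 2.4650
β_Jessop = 0.141 × 15.36% / 18.19% = 0.1191
β_Paxton = 0.176 × 45.35% / 18.19% = 0.4388
β_P = Σ w_i β_i = 0.14×1.0010 + 0.17×0.3285 + 0.34×2.4650 + 0.15×0.1191 + 0.20×0.4388 = 1.1397
E(R_P) = R_f + β_P × MRP = 2.77% + 1.1397 × 5.18% = 8.67%

8.67%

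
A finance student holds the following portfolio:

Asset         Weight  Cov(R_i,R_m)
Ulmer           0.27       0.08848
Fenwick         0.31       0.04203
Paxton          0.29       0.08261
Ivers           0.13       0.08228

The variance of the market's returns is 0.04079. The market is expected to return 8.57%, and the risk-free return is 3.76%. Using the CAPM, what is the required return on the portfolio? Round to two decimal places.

β_Ulmer = 0.08848 / 0.04079 = 2.1692
β_Fenwick = 0.04203 / 0.04079 = 1.0304
β_Paxton = 0.08261 / 0.04079 = 2.0253
β_Ivers = 0.08228 / 0.04079 = 2.0172
β_P = Σ w_i β_i = 0.27×2.1692 + 0.31×1.0304 + 0.29×2.0253 + 0.13×2.0172 = 1.7547
MRP = 8.57% − 3.76% = 4.81%
E(R_P) = R_f + β_P × MRP = 3.76% + 1.7547 × 4.81% = 12.20%

12.20%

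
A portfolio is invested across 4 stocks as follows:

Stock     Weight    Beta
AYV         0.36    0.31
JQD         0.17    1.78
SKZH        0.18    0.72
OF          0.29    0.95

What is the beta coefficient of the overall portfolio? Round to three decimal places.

0.819

β_P = Σ w_i β_i = 0.36×0.31 + 0.17×1.78 + 0.18×0.72 + 0.29×0.95 = 0.8193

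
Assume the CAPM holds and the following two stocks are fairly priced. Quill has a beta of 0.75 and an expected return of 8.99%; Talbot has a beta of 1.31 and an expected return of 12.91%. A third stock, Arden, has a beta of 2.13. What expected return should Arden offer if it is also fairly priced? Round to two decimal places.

MRP (SML slope) = (12.91% − 8.99%) / (1.31 − 0.75) = 3.92% / 0.56 = 7.0000%
R_f (intercept) = 8.99% − 0.75 × 7.0000% = 3.7400%
E(R_Arden) = R_f + β × MRP = 3.7400% + 2.13 × 7.0000% = 18.65%

18.65%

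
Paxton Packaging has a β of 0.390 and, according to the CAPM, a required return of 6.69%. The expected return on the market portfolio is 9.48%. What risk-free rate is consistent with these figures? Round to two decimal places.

4.91%

E(R) = R_f + β(E(R_m) − R_f) = R_f(1 − β) + β·E(R_m)
6.69% = R_f × (1 − 0.390) + 0.390 × 9.48%
6.69% = R_f × 0.610 + 3.69720%
R_f = (6.69% − 3.69720%) / 0.610 = 4.91%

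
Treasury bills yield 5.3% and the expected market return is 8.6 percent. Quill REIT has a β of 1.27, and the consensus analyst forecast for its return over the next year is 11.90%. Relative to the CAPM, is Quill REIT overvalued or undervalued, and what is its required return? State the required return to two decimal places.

Undervalued; required return 9.49%

MRP = 8.6% − 5.3% = 3.30%
Required return = R_f + β·MRP = 5.3% + 1.27 × 3.3% = 9.49%
Forecast 11.90% > required 9.49% → the stock plots above the SML → undervalued.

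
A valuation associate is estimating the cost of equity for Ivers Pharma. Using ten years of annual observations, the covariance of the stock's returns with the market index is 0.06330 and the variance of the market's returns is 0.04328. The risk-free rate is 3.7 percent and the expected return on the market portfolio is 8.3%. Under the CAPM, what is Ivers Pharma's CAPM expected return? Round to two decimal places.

β = Cov(R_i, R_m) / Var(R_m) = 0.06330 / 0.04328 = 1.4626
MRP = 8.3% − 3.7% = 4.60%
E(R) = R_f + β × MRP = 3.7% + 1.4626 × 4.6% = 10.43%

10.43%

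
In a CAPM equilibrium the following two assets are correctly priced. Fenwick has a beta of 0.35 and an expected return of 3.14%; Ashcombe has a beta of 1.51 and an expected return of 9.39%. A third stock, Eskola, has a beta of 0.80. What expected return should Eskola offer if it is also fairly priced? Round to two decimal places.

5.56%

MRP (SML slope) = (9.39% − 3.14%) / (1.51 − 0.35) = 6.25% / 1.16 = 5.3879%
R_f (intercept) = 3.14% − 0.35 × 5.3879% = 1.2542%
E(R_Eskola) = R_f + β × MRP = 1.2542% + 0.80 × 5.3879% = 5.56%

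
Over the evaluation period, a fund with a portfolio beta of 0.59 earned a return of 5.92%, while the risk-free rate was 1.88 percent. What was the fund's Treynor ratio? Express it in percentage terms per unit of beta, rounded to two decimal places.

6.85%

Treynor = (R_P − R_f) / β_P = (5.92% − 1.88%) / 0.5900 = 4.04% / 0.5900 = 6.85%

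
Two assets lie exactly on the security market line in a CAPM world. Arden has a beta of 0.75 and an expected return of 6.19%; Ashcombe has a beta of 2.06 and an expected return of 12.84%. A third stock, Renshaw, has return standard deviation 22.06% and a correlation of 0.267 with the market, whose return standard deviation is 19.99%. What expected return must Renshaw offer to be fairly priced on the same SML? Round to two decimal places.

MRP = (12.84% − 6.19%) / (2.06 − 0.75) = 5.0763%
R_f = 6.19% − 0.75 × 5.0763% = 2.3828%
β_Renshaw = ρ·σ_i/σ_m = 0.267 × 22.06 / 19.99 = 0.2946
E(R_Renshaw) = R_f + β × MRP = 2.3828% + 0.2946 × 5.0763% = 3.88%

3.88%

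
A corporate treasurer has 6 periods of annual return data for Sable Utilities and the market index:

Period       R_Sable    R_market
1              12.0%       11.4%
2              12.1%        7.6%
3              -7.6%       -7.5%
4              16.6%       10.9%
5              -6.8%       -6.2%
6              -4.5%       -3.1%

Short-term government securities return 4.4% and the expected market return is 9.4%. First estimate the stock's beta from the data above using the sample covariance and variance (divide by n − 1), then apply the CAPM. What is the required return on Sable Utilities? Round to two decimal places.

Mean R_i = (12.0 + 12.1 − 7.6 + 16.6 − 6.8 − 4.5) / 6 = 3.6333%
Mean R_m = (11.4 + 7.6 − 7.5 + 10.9 − 6.2 − 3.1) / 6 = 2.1833%
Σ(R_i − R̄_i)(R_m − R̄_m) = 475.2133  ⇒  Cov = 475.2133 / 5 = 95.0427
Σ(R_m − R̄_m)² = 382.2283  ⇒  Var(R_m) = 382.2283 / 5 = 76.4457
β = Cov / Var(R_m) = 95.0427 / 76.4457 = 1.2433
MRP = 9.4% − 4.4% = 5.00%
E(R) = R_f + β × MRP = 4.4% + 1.2433 × 5.0% = 10.62%

10.62%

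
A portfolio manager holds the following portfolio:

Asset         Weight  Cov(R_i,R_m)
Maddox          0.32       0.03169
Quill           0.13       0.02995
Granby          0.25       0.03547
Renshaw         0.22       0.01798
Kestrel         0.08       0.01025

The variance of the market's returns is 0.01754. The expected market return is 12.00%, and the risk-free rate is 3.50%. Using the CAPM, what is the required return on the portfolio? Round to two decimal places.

β_Maddox = 0.03169 / 0.01754 = 1.8067
β_Quill = 0.02995 / 0.01754 = 1.7075
β_Granby = 0.03547 / 0.01754 = 2.0222
β_Renshaw = 0.01798 / 0.01754 = 1.0251
β_Kestrel = 0.01025 / 0.01754 = 0.5844
β_P = Σ w_i β_i = 0.32×1.8067 + 0.13×1.7075 + 0.25×2.0222 + 0.22×1.0251 + 0.08×0.5844 = 1.5779
MRP = 12.00% − 3.50% = 8.50%
E(R_P) = R_f + β_P × MRP = 3.50% + 1.5779 × 8.50% = 16.91%

16.91%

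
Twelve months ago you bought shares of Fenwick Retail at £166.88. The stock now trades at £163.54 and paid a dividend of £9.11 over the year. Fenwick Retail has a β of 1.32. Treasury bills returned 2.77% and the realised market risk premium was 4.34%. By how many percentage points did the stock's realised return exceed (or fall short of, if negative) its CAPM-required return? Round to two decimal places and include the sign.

-5.04%

Realised HPR = (P1 + D1 − P0) / P0 = (163.54 + 9.11 − 166.88) / 166.88 = 5.77 / 166.88 = 3.4576%
CAPM required = R_f + β·MRP = 2.77% + 1.32 × 4.34% = 8.4988%
α = realised − required = 3.4576% − 8.4988% = -5.04%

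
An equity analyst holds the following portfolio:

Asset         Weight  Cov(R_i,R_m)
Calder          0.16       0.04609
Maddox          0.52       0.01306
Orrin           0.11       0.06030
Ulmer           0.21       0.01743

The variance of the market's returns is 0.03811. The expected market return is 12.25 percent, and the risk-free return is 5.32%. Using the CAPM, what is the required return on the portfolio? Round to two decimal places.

β_Calder = 0.04609 / 0.03811 = 1.2094
β_Maddox = 0.01306 / 0.03811 = 0.3427
β_Orrin = 0.06030 / 0.03811 = 1.5823
β_Ulmer = 0.01743 / 0.03811 = 0.4574
β_P = Σ w_i β_i = 0.16×1.2094 + 0.52×0.3427 + 0.11×1.5823 + 0.21×0.4574 = 0.6418
MRP = 12.25% − 5.32% = 6.93%
E(R_P) = R_f + β_P × MRP = 5.32% + 0.6418 × 6.93% = 9.77%

9.77%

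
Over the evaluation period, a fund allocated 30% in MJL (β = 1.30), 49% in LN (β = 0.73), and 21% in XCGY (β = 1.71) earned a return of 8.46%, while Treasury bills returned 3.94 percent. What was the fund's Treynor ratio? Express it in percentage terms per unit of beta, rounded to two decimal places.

β_P = 0.30×1.30 + 0.49×0.73 + 0.21×1.71 = 1.1068
Treynor = (R_P − R_f) / β_P = (8.46% − 3.94%) / 1.1068 = 4.52% / 1.1068 = 4.08%

4.08%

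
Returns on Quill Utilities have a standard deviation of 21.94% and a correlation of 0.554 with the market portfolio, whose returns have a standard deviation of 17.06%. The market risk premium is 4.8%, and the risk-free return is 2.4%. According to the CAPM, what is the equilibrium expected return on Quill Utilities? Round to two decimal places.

β = ρ × σ_i / σ_m = 0.554 × 21.94% / 17.06% = 0.7125
E(R) = 2.4% + 0.7125 × 4.8% = 5.82%

5.82%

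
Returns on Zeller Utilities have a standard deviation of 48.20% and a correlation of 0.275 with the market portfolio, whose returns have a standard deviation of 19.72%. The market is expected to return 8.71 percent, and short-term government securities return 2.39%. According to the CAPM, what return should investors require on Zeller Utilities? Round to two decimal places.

6.64%

β = ρ × σ_i / σ_m = 0.275 × 48.20% / 19.72% = 0.6722
MRP = 8.71% − 2.39% = 6.32%
E(R) = 2.39% + 0.6722 × 6.32% = 6.64%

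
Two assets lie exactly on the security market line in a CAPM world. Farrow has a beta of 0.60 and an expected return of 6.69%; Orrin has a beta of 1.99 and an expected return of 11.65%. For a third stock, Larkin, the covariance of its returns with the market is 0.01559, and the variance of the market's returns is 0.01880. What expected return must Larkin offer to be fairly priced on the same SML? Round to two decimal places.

MRP = (11.65% − 6.69%) / (1.99 − 0.60) = 3.5683%
R_f = 6.69% − 0.60 × 3.5683% = 4.5490%
β_Larkin = Cov / Var(R_m) = 0.01559 / 0.01880 = 0.8293
E(R_Larkin) = R_f + β × MRP = 4.5490% + 0.8293 × 3.5683% = 7.51%

7.51%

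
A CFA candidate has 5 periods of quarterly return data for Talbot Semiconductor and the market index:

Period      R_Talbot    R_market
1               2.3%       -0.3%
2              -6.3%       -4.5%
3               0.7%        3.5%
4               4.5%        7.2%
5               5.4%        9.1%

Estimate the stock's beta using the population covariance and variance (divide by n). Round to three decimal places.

0.751

Mean R_i = (2.3 − 6.3 + 0.7 + 4.5 + 5.4) / 5 = 1.3200%
Mean R_m = (-0.3 − 4.5 + 3.5 + 7.2 + 9.1) / 5 = 3.0000%
Σ(R_i − R̄_i)(R_m − R̄_m) = 91.8500  ⇒  Cov = 91.8500 / 5 = 18.3700
Σ(R_m − R̄_m)² = 122.2400  ⇒  Var(R_m) = 122.2400 / 5 = 24.4480
β = Cov / Var(R_m) = 18.3700 / 24.4480 = 0.7514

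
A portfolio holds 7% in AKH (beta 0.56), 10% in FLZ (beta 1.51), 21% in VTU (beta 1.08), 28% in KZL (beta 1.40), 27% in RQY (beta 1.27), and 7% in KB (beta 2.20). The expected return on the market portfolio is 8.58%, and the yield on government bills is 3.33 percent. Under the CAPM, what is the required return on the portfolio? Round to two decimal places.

10.19%

β_P = Σ w_i β_i = 0.07×0.56 + 0.10×1.51 + 0.21×1.08 + 0.28×1.40 + 0.27×1.27 + 0.07×2.20 = 1.3059
MRP = 8.58% − 3.33% = 5.25%
E(R_P) = R_f + β_P × MRP = 3.33% + 1.3059 × 5.25% = 10.19%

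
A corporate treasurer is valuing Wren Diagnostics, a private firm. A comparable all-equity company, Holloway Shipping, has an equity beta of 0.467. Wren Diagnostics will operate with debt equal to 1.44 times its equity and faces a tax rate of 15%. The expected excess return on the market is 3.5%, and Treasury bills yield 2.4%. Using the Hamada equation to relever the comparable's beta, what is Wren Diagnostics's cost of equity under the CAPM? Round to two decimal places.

β_L = β_U × [1 + (1 − t)(D/E)] = 0.467 × [1 + (1 − 0.15) × 1.44]
    = 0.467 × [1 + 0.85 × 1.44] = 0.467 × 2.2240 = 1.0386
E(R) = R_f + β_L × MRP = 2.4% + 1.0386 × 3.5% = 6.04%

6.04%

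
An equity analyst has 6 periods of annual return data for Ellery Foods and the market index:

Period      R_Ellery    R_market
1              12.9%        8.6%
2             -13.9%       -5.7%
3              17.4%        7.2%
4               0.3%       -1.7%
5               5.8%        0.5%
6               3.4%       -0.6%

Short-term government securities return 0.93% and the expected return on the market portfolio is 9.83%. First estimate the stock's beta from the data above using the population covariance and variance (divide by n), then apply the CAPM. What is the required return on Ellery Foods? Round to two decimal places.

17.51%

Mean R_i = (12.9 − 13.9 + 17.4 + 0.3 + 5.8 + 3.4) / 6 = 4.3167%
Mean R_m = (8.6 − 5.7 + 7.2 − 1.7 + 0.5 − 0.6) / 6 = 1.3833%
Σ(R_i − R̄_i)(R_m − R̄_m) = 279.9717  ⇒  Cov = 279.9717 / 6 = 46.6620
Σ(R_m − R̄_m)² = 150.3083  ⇒  Var(R_m) = 150.3083 / 6 = 25.0514
β = Cov / Var(R_m) = 46.6620 / 25.0514 = 1.8627
MRP = 9.83% − 0.93% = 8.90%
E(R) = R_f + β × MRP = 0.93% + 1.8627 × 8.90% = 17.51%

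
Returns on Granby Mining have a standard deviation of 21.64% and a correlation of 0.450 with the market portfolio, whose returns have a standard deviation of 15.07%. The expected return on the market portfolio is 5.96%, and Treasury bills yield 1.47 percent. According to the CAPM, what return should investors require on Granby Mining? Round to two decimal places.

4.37%

β = ρ × σ_i / σ_m = 0.450 × 21.64% / 15.07% = 0.6462
MRP = 5.96% − 1.47% = 4.49%
E(R) = 1.47% + 0.6462 × 4.49% = 4.37%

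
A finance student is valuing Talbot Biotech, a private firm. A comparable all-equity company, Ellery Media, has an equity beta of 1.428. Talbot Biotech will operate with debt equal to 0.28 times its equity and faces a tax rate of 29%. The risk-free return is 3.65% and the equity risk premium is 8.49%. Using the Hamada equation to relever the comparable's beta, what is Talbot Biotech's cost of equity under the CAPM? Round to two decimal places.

18.18%

β_L = β_U × [1 + (1 − t)(D/E)] = 1.428 × [1 + (1 − 0.29) × 0.28]
    = 1.428 × [1 + 0.71 × 0.28] = 1.428 × 1.1988 = 1.7119
E(R) = R_f + β_L × MRP = 3.65% + 1.7119 × 8.49% = 18.18%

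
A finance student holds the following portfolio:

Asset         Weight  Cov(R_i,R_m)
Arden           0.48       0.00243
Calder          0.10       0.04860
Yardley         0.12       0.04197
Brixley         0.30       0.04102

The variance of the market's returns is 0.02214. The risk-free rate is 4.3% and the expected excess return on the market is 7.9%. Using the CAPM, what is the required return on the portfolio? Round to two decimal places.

β_Arden = 0.00243 / 0.02214 = 0.1098
β_Calder = 0.04860 / 0.02214 = 2.1951
β_Yardley = 0.04197 / 0.02214 = 1.8957
β_Brixley = 0.04102 / 0.02214 = 1.8528
β_P = Σ w_i β_i = 0.48×0.1098 + 0.10×2.1951 + 0.12×1.8957 + 0.30×1.8528 = 1.0555
E(R_P) = R_f + β_P × MRP = 4.3% + 1.0555 × 7.9% = 12.64%

12.64%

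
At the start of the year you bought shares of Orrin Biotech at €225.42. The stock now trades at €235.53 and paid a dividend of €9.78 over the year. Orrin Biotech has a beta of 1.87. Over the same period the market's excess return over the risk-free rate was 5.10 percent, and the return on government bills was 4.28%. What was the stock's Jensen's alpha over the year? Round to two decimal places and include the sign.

Realised HPR = (P1 + D1 − P0) / P0 = (235.53 + 9.78 − 225.42) / 225.42 = 19.89 / 225.42 = 8.8235%
CAPM required = R_f + β·MRP = 4.28% + 1.87 × 5.10% = 13.8170%
α = realised − required = 8.8235% − 13.8170% = -4.99%

-4.99%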